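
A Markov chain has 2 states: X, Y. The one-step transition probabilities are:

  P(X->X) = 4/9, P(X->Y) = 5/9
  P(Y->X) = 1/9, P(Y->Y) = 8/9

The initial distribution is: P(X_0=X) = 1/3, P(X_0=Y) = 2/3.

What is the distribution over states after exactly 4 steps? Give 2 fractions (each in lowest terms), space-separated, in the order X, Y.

Propagating the distribution step by step (d_{t+1} = d_t * P):
d_0 = (X=1/3, Y=2/3)
  d_1[X] = 1/3*4/9 + 2/3*1/9 = 2/9
  d_1[Y] = 1/3*5/9 + 2/3*8/9 = 7/9
d_1 = (X=2/9, Y=7/9)
  d_2[X] = 2/9*4/9 + 7/9*1/9 = 5/27
  d_2[Y] = 2/9*5/9 + 7/9*8/9 = 22/27
d_2 = (X=5/27, Y=22/27)
  d_3[X] = 5/27*4/9 + 22/27*1/9 = 14/81
  d_3[Y] = 5/27*5/9 + 22/27*8/9 = 67/81
d_3 = (X=14/81, Y=67/81)
  d_4[X] = 14/81*4/9 + 67/81*1/9 = 41/243
  d_4[Y] = 14/81*5/9 + 67/81*8/9 = 202/243
d_4 = (X=41/243, Y=202/243)

Answer: 41/243 202/243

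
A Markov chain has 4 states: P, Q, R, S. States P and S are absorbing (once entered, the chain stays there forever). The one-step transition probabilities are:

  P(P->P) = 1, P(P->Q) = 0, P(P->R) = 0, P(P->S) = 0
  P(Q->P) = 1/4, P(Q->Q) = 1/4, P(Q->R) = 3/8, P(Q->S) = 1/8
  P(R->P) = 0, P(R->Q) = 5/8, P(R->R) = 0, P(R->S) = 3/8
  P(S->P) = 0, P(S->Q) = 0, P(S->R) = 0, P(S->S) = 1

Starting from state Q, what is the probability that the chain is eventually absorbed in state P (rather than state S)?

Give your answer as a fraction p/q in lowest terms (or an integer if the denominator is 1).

Answer: 16/33

Derivation:
Let a_i = P(absorbed in P | start in state i).
Boundary conditions: a_P = 1, a_S = 0.
For each transient state i, a_i = sum_j P(i->j) * a_j:
  a_Q = 1/4*a_P + 1/4*a_Q + 3/8*a_R + 1/8*a_S
  a_R = 0*a_P + 5/8*a_Q + 0*a_R + 3/8*a_S

Substituting a_P = 1 and a_S = 0, rearrange to (I - Q) a = r where r[i] = P(i -> P):
  [3/4, -3/8] . (a_Q, a_R) = 1/4
  [-5/8, 1] . (a_Q, a_R) = 0

Solving yields:
  a_Q = 16/33
  a_R = 10/33

Starting state is Q, so the absorption probability is a_Q = 16/33.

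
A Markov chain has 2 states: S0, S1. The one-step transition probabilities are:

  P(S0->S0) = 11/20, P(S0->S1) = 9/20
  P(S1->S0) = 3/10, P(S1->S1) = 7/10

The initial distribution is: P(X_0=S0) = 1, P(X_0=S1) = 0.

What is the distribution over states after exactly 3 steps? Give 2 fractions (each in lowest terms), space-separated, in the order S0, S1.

Answer: 131/320 189/320

Derivation:
Propagating the distribution step by step (d_{t+1} = d_t * P):
d_0 = (S0=1, S1=0)
  d_1[S0] = 1*11/20 + 0*3/10 = 11/20
  d_1[S1] = 1*9/20 + 0*7/10 = 9/20
d_1 = (S0=11/20, S1=9/20)
  d_2[S0] = 11/20*11/20 + 9/20*3/10 = 7/16
  d_2[S1] = 11/20*9/20 + 9/20*7/10 = 9/16
d_2 = (S0=7/16, S1=9/16)
  d_3[S0] = 7/16*11/20 + 9/16*3/10 = 131/320
  d_3[S1] = 7/16*9/20 + 9/16*7/10 = 189/320
d_3 = (S0=131/320, S1=189/320)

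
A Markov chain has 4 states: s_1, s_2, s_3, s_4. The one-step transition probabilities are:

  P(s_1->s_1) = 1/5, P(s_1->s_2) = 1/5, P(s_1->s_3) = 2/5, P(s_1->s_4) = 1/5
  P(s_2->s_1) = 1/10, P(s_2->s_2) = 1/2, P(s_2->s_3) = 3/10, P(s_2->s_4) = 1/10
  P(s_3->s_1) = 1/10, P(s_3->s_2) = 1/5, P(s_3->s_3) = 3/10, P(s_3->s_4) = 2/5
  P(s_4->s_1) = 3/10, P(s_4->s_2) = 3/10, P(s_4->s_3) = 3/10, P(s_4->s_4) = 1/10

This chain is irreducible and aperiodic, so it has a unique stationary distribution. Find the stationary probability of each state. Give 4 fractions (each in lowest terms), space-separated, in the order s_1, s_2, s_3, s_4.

The stationary distribution satisfies pi = pi * P, i.e.:
  pi_s_1 = 1/5*pi_s_1 + 1/10*pi_s_2 + 1/10*pi_s_3 + 3/10*pi_s_4
  pi_s_2 = 1/5*pi_s_1 + 1/2*pi_s_2 + 1/5*pi_s_3 + 3/10*pi_s_4
  pi_s_3 = 2/5*pi_s_1 + 3/10*pi_s_2 + 3/10*pi_s_3 + 3/10*pi_s_4
  pi_s_4 = 1/5*pi_s_1 + 1/10*pi_s_2 + 2/5*pi_s_3 + 1/10*pi_s_4
with normalization: pi_s_1 + pi_s_2 + pi_s_3 + pi_s_4 = 1.

Using the first 3 balance equations plus normalization, the linear system A*pi = b is:
  [-4/5, 1/10, 1/10, 3/10] . pi = 0
  [1/5, -1/2, 1/5, 3/10] . pi = 0
  [2/5, 3/10, -7/10, 3/10] . pi = 0
  [1, 1, 1, 1] . pi = 1

Solving yields:
  pi_s_1 = 3/19
  pi_s_2 = 6/19
  pi_s_3 = 6/19
  pi_s_4 = 4/19

Verification (pi * P):
  3/19*1/5 + 6/19*1/10 + 6/19*1/10 + 4/19*3/10 = 3/19 = pi_s_1  (ok)
  3/19*1/5 + 6/19*1/2 + 6/19*1/5 + 4/19*3/10 = 6/19 = pi_s_2  (ok)
  3/19*2/5 + 6/19*3/10 + 6/19*3/10 + 4/19*3/10 = 6/19 = pi_s_3  (ok)
  3/19*1/5 + 6/19*1/10 + 6/19*2/5 + 4/19*1/10 = 4/19 = pi_s_4  (ok)

Answer: 3/19 6/19 6/19 4/19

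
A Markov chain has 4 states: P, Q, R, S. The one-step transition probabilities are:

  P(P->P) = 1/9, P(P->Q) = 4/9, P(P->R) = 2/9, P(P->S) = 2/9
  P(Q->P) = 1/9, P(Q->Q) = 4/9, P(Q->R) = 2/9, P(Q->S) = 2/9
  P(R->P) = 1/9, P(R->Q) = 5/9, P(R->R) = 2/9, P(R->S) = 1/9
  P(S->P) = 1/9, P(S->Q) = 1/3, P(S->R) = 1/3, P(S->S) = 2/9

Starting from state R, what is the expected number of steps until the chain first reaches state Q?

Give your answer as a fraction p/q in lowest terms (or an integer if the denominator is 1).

Answer: 162/83

Derivation:
Let h_i = expected steps to first reach Q from state i.
Boundary: h_Q = 0.
First-step equations for the other states:
  h_P = 1 + 1/9*h_P + 4/9*h_Q + 2/9*h_R + 2/9*h_S
  h_R = 1 + 1/9*h_P + 5/9*h_Q + 2/9*h_R + 1/9*h_S
  h_S = 1 + 1/9*h_P + 1/3*h_Q + 1/3*h_R + 2/9*h_S

Substituting h_Q = 0 and rearranging gives the linear system (I - Q) h = 1:
  [8/9, -2/9, -2/9] . (h_P, h_R, h_S) = 1
  [-1/9, 7/9, -1/9] . (h_P, h_R, h_S) = 1
  [-1/9, -1/3, 7/9] . (h_P, h_R, h_S) = 1

Solving yields:
  h_P = 369/166
  h_R = 162/83
  h_S = 405/166

Starting state is R, so the expected hitting time is h_R = 162/83.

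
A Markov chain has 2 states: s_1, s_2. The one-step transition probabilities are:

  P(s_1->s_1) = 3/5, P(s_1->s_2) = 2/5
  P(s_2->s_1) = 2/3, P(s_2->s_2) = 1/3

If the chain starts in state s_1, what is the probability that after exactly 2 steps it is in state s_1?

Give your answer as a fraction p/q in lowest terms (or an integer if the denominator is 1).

Computing P^2 by repeated multiplication:
P^1 =
  s_1: [3/5, 2/5]
  s_2: [2/3, 1/3]
P^2 =
  s_1: [47/75, 28/75]
  s_2: [28/45, 17/45]

(P^2)[s_1 -> s_1] = 47/75

Answer: 47/75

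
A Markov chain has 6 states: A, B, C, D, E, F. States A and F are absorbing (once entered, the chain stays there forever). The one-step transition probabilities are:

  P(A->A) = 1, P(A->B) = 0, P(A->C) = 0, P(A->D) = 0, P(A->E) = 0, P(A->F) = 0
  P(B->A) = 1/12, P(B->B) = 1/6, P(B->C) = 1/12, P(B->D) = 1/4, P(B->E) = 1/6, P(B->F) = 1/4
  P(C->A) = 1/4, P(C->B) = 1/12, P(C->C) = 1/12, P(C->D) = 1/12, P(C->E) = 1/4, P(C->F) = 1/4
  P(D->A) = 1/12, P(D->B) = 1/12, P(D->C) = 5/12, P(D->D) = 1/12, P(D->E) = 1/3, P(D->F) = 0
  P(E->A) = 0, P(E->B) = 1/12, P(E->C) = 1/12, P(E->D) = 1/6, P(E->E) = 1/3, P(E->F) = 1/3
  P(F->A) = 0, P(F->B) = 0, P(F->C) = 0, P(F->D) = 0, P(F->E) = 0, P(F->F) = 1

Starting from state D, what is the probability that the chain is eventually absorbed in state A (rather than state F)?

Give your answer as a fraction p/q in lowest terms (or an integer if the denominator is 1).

Let a_i = P(absorbed in A | start in state i).
Boundary conditions: a_A = 1, a_F = 0.
For each transient state i, a_i = sum_j P(i->j) * a_j:
  a_B = 1/12*a_A + 1/6*a_B + 1/12*a_C + 1/4*a_D + 1/6*a_E + 1/4*a_F
  a_C = 1/4*a_A + 1/12*a_B + 1/12*a_C + 1/12*a_D + 1/4*a_E + 1/4*a_F
  a_D = 1/12*a_A + 1/12*a_B + 5/12*a_C + 1/12*a_D + 1/3*a_E + 0*a_F
  a_E = 0*a_A + 1/12*a_B + 1/12*a_C + 1/6*a_D + 1/3*a_E + 1/3*a_F

Substituting a_A = 1 and a_F = 0, rearrange to (I - Q) a = r where r[i] = P(i -> A):
  [5/6, -1/12, -1/4, -1/6] . (a_B, a_C, a_D, a_E) = 1/12
  [-1/12, 11/12, -1/12, -1/4] . (a_B, a_C, a_D, a_E) = 1/4
  [-1/12, -5/12, 11/12, -1/3] . (a_B, a_C, a_D, a_E) = 1/12
  [-1/12, -1/12, -1/6, 2/3] . (a_B, a_C, a_D, a_E) = 0

Solving yields:
  a_B = 370/1343
  a_C = 504/1343
  a_D = 467/1343
  a_E = 226/1343

Starting state is D, so the absorption probability is a_D = 467/1343.

Answer: 467/1343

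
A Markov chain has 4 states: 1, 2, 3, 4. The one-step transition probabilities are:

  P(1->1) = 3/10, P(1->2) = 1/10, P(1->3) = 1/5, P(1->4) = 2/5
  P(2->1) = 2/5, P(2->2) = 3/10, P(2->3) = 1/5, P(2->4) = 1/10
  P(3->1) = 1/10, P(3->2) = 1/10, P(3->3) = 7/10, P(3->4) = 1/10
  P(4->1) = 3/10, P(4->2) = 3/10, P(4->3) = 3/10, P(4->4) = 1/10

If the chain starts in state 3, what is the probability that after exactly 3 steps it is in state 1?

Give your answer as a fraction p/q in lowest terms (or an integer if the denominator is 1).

Answer: 101/500

Derivation:
Computing P^3 by repeated multiplication:
P^1 =
  1: [3/10, 1/10, 1/5, 2/5]
  2: [2/5, 3/10, 1/5, 1/10]
  3: [1/10, 1/10, 7/10, 1/10]
  4: [3/10, 3/10, 3/10, 1/10]
P^2 =
  1: [27/100, 1/5, 17/50, 19/100]
  2: [29/100, 9/50, 31/100, 11/50]
  3: [17/100, 7/50, 14/25, 13/100]
  4: [27/100, 9/50, 9/25, 19/100]
P^3 =
  1: [63/250, 89/500, 389/1000, 181/1000]
  2: [32/125, 9/50, 377/1000, 187/1000]
  3: [101/500, 77/500, 493/1000, 151/1000]
  4: [123/500, 87/500, 399/1000, 181/1000]

(P^3)[3 -> 1] = 101/500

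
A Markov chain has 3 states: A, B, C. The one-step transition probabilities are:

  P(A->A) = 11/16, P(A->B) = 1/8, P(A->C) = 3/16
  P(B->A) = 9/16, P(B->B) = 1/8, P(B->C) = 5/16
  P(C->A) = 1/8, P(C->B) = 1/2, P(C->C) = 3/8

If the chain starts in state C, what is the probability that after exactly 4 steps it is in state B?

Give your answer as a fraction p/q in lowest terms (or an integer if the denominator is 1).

Answer: 3773/16384

Derivation:
Computing P^4 by repeated multiplication:
P^1 =
  A: [11/16, 1/8, 3/16]
  B: [9/16, 1/8, 5/16]
  C: [1/8, 1/2, 3/8]
P^2 =
  A: [145/256, 25/128, 61/256]
  B: [127/256, 31/128, 67/256]
  C: [53/128, 17/64, 41/128]
P^3 =
  A: [2167/4096, 439/2048, 1051/4096]
  B: [2089/4096, 457/2048, 1093/4096]
  C: [971/2048, 251/1024, 575/2048]
P^4 =
  A: [33841/65536, 7249/32768, 17197/65536]
  B: [33391/65536, 7375/32768, 17395/65536]
  C: [16349/32768, 3773/16384, 8873/32768]

(P^4)[C -> B] = 3773/16384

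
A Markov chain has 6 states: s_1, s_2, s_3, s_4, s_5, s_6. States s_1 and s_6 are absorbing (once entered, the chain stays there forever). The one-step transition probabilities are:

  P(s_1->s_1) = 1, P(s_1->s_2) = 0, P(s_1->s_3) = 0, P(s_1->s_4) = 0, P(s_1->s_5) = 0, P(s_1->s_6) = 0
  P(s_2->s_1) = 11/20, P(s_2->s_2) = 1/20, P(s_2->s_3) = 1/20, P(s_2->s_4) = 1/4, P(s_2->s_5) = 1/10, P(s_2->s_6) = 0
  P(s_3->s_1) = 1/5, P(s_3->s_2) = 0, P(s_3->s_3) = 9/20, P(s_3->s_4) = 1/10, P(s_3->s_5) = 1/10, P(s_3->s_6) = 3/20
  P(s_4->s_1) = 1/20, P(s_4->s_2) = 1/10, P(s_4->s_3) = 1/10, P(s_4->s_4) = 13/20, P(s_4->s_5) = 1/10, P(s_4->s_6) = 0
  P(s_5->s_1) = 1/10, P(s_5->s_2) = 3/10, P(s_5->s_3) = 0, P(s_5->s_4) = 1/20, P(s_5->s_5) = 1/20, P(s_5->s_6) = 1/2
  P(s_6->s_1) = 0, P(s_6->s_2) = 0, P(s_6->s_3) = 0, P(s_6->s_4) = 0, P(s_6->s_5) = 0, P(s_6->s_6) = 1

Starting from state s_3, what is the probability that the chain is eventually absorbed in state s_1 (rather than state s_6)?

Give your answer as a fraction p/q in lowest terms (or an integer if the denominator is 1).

Answer: 12128/21881

Derivation:
Let a_i = P(absorbed in s_1 | start in state i).
Boundary conditions: a_s_1 = 1, a_s_6 = 0.
For each transient state i, a_i = sum_j P(i->j) * a_j:
  a_s_2 = 11/20*a_s_1 + 1/20*a_s_2 + 1/20*a_s_3 + 1/4*a_s_4 + 1/10*a_s_5 + 0*a_s_6
  a_s_3 = 1/5*a_s_1 + 0*a_s_2 + 9/20*a_s_3 + 1/10*a_s_4 + 1/10*a_s_5 + 3/20*a_s_6
  a_s_4 = 1/20*a_s_1 + 1/10*a_s_2 + 1/10*a_s_3 + 13/20*a_s_4 + 1/10*a_s_5 + 0*a_s_6
  a_s_5 = 1/10*a_s_1 + 3/10*a_s_2 + 0*a_s_3 + 1/20*a_s_4 + 1/20*a_s_5 + 1/2*a_s_6

Substituting a_s_1 = 1 and a_s_6 = 0, rearrange to (I - Q) a = r where r[i] = P(i -> s_1):
  [19/20, -1/20, -1/4, -1/10] . (a_s_2, a_s_3, a_s_4, a_s_5) = 11/20
  [0, 11/20, -1/10, -1/10] . (a_s_2, a_s_3, a_s_4, a_s_5) = 1/5
  [-1/10, -1/10, 7/20, -1/10] . (a_s_2, a_s_3, a_s_4, a_s_5) = 1/20
  [-3/10, 0, -1/20, 19/20] . (a_s_2, a_s_3, a_s_4, a_s_5) = 1/10

Solving yields:
  a_s_2 = 17966/21881
  a_s_3 = 12128/21881
  a_s_4 = 14217/21881
  a_s_5 = 8725/21881

Starting state is s_3, so the absorption probability is a_s_3 = 12128/21881.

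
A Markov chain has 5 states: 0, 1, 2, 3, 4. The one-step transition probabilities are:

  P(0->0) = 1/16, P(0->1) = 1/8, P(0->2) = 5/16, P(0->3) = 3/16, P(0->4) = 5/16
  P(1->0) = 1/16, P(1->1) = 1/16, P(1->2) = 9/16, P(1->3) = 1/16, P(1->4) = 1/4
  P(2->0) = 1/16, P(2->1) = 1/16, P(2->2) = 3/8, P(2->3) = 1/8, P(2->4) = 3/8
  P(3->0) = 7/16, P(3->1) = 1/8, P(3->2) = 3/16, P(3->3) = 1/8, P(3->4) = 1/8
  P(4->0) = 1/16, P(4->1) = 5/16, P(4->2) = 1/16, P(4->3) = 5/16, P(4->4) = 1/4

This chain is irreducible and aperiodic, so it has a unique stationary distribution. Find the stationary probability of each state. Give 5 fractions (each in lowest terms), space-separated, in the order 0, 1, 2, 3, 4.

Answer: 1241/9701 11573/77608 2693/9701 3385/19402 21023/77608

Derivation:
The stationary distribution satisfies pi = pi * P, i.e.:
  pi_0 = 1/16*pi_0 + 1/16*pi_1 + 1/16*pi_2 + 7/16*pi_3 + 1/16*pi_4
  pi_1 = 1/8*pi_0 + 1/16*pi_1 + 1/16*pi_2 + 1/8*pi_3 + 5/16*pi_4
  pi_2 = 5/16*pi_0 + 9/16*pi_1 + 3/8*pi_2 + 3/16*pi_3 + 1/16*pi_4
  pi_3 = 3/16*pi_0 + 1/16*pi_1 + 1/8*pi_2 + 1/8*pi_3 + 5/16*pi_4
  pi_4 = 5/16*pi_0 + 1/4*pi_1 + 3/8*pi_2 + 1/8*pi_3 + 1/4*pi_4
with normalization: pi_0 + pi_1 + pi_2 + pi_3 + pi_4 = 1.

Using the first 4 balance equations plus normalization, the linear system A*pi = b is:
  [-15/16, 1/16, 1/16, 7/16, 1/16] . pi = 0
  [1/8, -15/16, 1/16, 1/8, 5/16] . pi = 0
  [5/16, 9/16, -5/8, 3/16, 1/16] . pi = 0
  [3/16, 1/16, 1/8, -7/8, 5/16] . pi = 0
  [1, 1, 1, 1, 1] . pi = 1

Solving yields:
  pi_0 = 1241/9701
  pi_1 = 11573/77608
  pi_2 = 2693/9701
  pi_3 = 3385/19402
  pi_4 = 21023/77608

Verification (pi * P):
  1241/9701*1/16 + 11573/77608*1/16 + 2693/9701*1/16 + 3385/19402*7/16 + 21023/77608*1/16 = 1241/9701 = pi_0  (ok)
  1241/9701*1/8 + 11573/77608*1/16 + 2693/9701*1/16 + 3385/19402*1/8 + 21023/77608*5/16 = 11573/77608 = pi_1  (ok)
  1241/9701*5/16 + 11573/77608*9/16 + 2693/9701*3/8 + 3385/19402*3/16 + 21023/77608*1/16 = 2693/9701 = pi_2  (ok)
  1241/9701*3/16 + 11573/77608*1/16 + 2693/9701*1/8 + 3385/19402*1/8 + 21023/77608*5/16 = 3385/19402 = pi_3  (ok)
  1241/9701*5/16 + 11573/77608*1/4 + 2693/9701*3/8 + 3385/19402*1/8 + 21023/77608*1/4 = 21023/77608 = pi_4  (ok)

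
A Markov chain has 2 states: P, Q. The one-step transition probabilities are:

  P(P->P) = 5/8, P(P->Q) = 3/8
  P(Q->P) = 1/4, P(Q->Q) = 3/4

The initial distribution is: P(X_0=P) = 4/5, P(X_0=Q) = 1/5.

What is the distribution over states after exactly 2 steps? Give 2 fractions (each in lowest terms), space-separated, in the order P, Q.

Propagating the distribution step by step (d_{t+1} = d_t * P):
d_0 = (P=4/5, Q=1/5)
  d_1[P] = 4/5*5/8 + 1/5*1/4 = 11/20
  d_1[Q] = 4/5*3/8 + 1/5*3/4 = 9/20
d_1 = (P=11/20, Q=9/20)
  d_2[P] = 11/20*5/8 + 9/20*1/4 = 73/160
  d_2[Q] = 11/20*3/8 + 9/20*3/4 = 87/160
d_2 = (P=73/160, Q=87/160)

Answer: 73/160 87/160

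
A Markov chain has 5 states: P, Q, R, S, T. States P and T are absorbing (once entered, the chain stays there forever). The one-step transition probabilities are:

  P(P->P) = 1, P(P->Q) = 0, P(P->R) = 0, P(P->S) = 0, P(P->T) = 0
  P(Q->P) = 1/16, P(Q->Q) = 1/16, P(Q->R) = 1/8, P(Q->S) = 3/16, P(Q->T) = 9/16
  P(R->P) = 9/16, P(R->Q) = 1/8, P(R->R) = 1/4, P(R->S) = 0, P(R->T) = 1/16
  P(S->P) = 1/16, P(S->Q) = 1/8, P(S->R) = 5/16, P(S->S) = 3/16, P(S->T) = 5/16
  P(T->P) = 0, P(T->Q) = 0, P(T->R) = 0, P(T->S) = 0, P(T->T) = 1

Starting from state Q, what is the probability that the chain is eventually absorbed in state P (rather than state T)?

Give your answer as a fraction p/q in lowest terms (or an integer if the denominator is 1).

Let a_i = P(absorbed in P | start in state i).
Boundary conditions: a_P = 1, a_T = 0.
For each transient state i, a_i = sum_j P(i->j) * a_j:
  a_Q = 1/16*a_P + 1/16*a_Q + 1/8*a_R + 3/16*a_S + 9/16*a_T
  a_R = 9/16*a_P + 1/8*a_Q + 1/4*a_R + 0*a_S + 1/16*a_T
  a_S = 1/16*a_P + 1/8*a_Q + 5/16*a_R + 3/16*a_S + 5/16*a_T

Substituting a_P = 1 and a_T = 0, rearrange to (I - Q) a = r where r[i] = P(i -> P):
  [15/16, -1/8, -3/16] . (a_Q, a_R, a_S) = 1/16
  [-1/8, 3/4, 0] . (a_Q, a_R, a_S) = 9/16
  [-1/8, -5/16, 13/16] . (a_Q, a_R, a_S) = 1/16

Solving yields:
  a_Q = 561/2186
  a_R = 1733/2186
  a_S = 921/2186

Starting state is Q, so the absorption probability is a_Q = 561/2186.

Answer: 561/2186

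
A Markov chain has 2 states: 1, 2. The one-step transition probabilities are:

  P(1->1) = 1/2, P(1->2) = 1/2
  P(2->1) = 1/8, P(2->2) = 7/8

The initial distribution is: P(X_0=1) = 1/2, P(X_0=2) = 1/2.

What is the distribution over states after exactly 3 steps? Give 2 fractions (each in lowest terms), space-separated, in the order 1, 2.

Propagating the distribution step by step (d_{t+1} = d_t * P):
d_0 = (1=1/2, 2=1/2)
  d_1[1] = 1/2*1/2 + 1/2*1/8 = 5/16
  d_1[2] = 1/2*1/2 + 1/2*7/8 = 11/16
d_1 = (1=5/16, 2=11/16)
  d_2[1] = 5/16*1/2 + 11/16*1/8 = 31/128
  d_2[2] = 5/16*1/2 + 11/16*7/8 = 97/128
d_2 = (1=31/128, 2=97/128)
  d_3[1] = 31/128*1/2 + 97/128*1/8 = 221/1024
  d_3[2] = 31/128*1/2 + 97/128*7/8 = 803/1024
d_3 = (1=221/1024, 2=803/1024)

Answer: 221/1024 803/1024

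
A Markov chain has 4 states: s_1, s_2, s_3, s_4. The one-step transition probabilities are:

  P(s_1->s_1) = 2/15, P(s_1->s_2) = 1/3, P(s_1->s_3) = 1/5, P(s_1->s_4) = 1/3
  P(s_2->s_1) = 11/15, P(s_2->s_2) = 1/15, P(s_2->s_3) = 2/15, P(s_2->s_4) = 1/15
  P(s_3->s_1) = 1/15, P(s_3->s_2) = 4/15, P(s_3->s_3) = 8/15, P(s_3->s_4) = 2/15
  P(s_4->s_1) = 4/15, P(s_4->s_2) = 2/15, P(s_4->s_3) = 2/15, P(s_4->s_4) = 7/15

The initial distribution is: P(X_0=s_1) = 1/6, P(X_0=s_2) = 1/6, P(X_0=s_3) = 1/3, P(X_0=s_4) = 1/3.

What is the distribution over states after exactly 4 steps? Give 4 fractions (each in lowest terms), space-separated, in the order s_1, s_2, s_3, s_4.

Propagating the distribution step by step (d_{t+1} = d_t * P):
d_0 = (s_1=1/6, s_2=1/6, s_3=1/3, s_4=1/3)
  d_1[s_1] = 1/6*2/15 + 1/6*11/15 + 1/3*1/15 + 1/3*4/15 = 23/90
  d_1[s_2] = 1/6*1/3 + 1/6*1/15 + 1/3*4/15 + 1/3*2/15 = 1/5
  d_1[s_3] = 1/6*1/5 + 1/6*2/15 + 1/3*8/15 + 1/3*2/15 = 5/18
  d_1[s_4] = 1/6*1/3 + 1/6*1/15 + 1/3*2/15 + 1/3*7/15 = 4/15
d_1 = (s_1=23/90, s_2=1/5, s_3=5/18, s_4=4/15)
  d_2[s_1] = 23/90*2/15 + 1/5*11/15 + 5/18*1/15 + 4/15*4/15 = 73/270
  d_2[s_2] = 23/90*1/3 + 1/5*1/15 + 5/18*4/15 + 4/15*2/15 = 281/1350
  d_2[s_3] = 23/90*1/5 + 1/5*2/15 + 5/18*8/15 + 4/15*2/15 = 353/1350
  d_2[s_4] = 23/90*1/3 + 1/5*1/15 + 5/18*2/15 + 4/15*7/15 = 13/50
d_2 = (s_1=73/270, s_2=281/1350, s_3=353/1350, s_4=13/50)
  d_3[s_1] = 73/270*2/15 + 281/1350*11/15 + 353/1350*1/15 + 13/50*4/15 = 2789/10125
  d_3[s_2] = 73/270*1/3 + 281/1350*1/15 + 353/1350*4/15 + 13/50*2/15 = 422/2025
  d_3[s_3] = 73/270*1/5 + 281/1350*2/15 + 353/1350*8/15 + 13/50*2/15 = 5183/20250
  d_3[s_4] = 73/270*1/3 + 281/1350*1/15 + 353/1350*2/15 + 13/50*7/15 = 5269/20250
d_3 = (s_1=2789/10125, s_2=422/2025, s_3=5183/20250, s_4=5269/20250)
  d_4[s_1] = 2789/10125*2/15 + 422/2025*11/15 + 5183/20250*1/15 + 5269/20250*4/15 = 69/250
  d_4[s_2] = 2789/10125*1/3 + 422/2025*1/15 + 5183/20250*4/15 + 5269/20250*2/15 = 6338/30375
  d_4[s_3] = 2789/10125*1/5 + 422/2025*2/15 + 5183/20250*8/15 + 5269/20250*2/15 = 38588/151875
  d_4[s_4] = 2789/10125*1/3 + 422/2025*1/15 + 5183/20250*2/15 + 5269/20250*7/15 = 26453/101250
d_4 = (s_1=69/250, s_2=6338/30375, s_3=38588/151875, s_4=26453/101250)

Answer: 69/250 6338/30375 38588/151875 26453/101250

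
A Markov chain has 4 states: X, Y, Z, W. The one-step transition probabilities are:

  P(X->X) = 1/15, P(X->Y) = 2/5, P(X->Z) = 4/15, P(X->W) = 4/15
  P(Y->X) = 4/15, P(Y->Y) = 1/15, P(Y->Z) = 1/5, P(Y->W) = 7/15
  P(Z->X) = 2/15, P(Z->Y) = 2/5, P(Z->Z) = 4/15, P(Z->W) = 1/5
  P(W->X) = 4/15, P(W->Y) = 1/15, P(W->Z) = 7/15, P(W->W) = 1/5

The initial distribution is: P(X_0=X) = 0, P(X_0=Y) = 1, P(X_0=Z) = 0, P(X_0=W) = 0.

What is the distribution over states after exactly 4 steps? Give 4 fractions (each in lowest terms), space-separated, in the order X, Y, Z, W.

Propagating the distribution step by step (d_{t+1} = d_t * P):
d_0 = (X=0, Y=1, Z=0, W=0)
  d_1[X] = 0*1/15 + 1*4/15 + 0*2/15 + 0*4/15 = 4/15
  d_1[Y] = 0*2/5 + 1*1/15 + 0*2/5 + 0*1/15 = 1/15
  d_1[Z] = 0*4/15 + 1*1/5 + 0*4/15 + 0*7/15 = 1/5
  d_1[W] = 0*4/15 + 1*7/15 + 0*1/5 + 0*1/5 = 7/15
d_1 = (X=4/15, Y=1/15, Z=1/5, W=7/15)
  d_2[X] = 4/15*1/15 + 1/15*4/15 + 1/5*2/15 + 7/15*4/15 = 14/75
  d_2[Y] = 4/15*2/5 + 1/15*1/15 + 1/5*2/5 + 7/15*1/15 = 2/9
  d_2[Z] = 4/15*4/15 + 1/15*1/5 + 1/5*4/15 + 7/15*7/15 = 16/45
  d_2[W] = 4/15*4/15 + 1/15*7/15 + 1/5*1/5 + 7/15*1/5 = 53/225
d_2 = (X=14/75, Y=2/9, Z=16/45, W=53/225)
  d_3[X] = 14/75*1/15 + 2/9*4/15 + 16/45*2/15 + 53/225*4/15 = 614/3375
  d_3[Y] = 14/75*2/5 + 2/9*1/15 + 16/45*2/5 + 53/225*1/15 = 167/675
  d_3[Z] = 14/75*4/15 + 2/9*1/5 + 16/45*4/15 + 53/225*7/15 = 1009/3375
  d_3[W] = 14/75*4/15 + 2/9*7/15 + 16/45*1/5 + 53/225*1/5 = 917/3375
d_3 = (X=614/3375, Y=167/675, Z=1009/3375, W=917/3375)
  d_4[X] = 614/3375*1/15 + 167/675*4/15 + 1009/3375*2/15 + 917/3375*4/15 = 1928/10125
  d_4[Y] = 614/3375*2/5 + 167/675*1/15 + 1009/3375*2/5 + 917/3375*1/15 = 766/3375
  d_4[Z] = 614/3375*4/15 + 167/675*1/5 + 1009/3375*4/15 + 917/3375*7/15 = 15416/50625
  d_4[W] = 614/3375*4/15 + 167/675*7/15 + 1009/3375*1/5 + 917/3375*1/5 = 4693/16875
d_4 = (X=1928/10125, Y=766/3375, Z=15416/50625, W=4693/16875)

Answer: 1928/10125 766/3375 15416/50625 4693/16875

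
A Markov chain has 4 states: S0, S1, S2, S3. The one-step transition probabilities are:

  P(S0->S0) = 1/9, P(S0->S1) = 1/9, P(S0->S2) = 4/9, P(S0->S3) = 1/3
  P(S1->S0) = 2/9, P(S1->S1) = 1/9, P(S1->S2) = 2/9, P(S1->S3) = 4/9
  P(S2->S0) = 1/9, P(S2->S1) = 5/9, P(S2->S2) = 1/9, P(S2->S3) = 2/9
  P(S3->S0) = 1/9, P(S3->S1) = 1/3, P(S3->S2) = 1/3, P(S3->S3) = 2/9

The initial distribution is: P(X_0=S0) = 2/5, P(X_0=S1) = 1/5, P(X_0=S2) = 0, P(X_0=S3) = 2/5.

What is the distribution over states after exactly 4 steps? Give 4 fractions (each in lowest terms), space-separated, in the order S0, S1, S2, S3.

Propagating the distribution step by step (d_{t+1} = d_t * P):
d_0 = (S0=2/5, S1=1/5, S2=0, S3=2/5)
  d_1[S0] = 2/5*1/9 + 1/5*2/9 + 0*1/9 + 2/5*1/9 = 2/15
  d_1[S1] = 2/5*1/9 + 1/5*1/9 + 0*5/9 + 2/5*1/3 = 1/5
  d_1[S2] = 2/5*4/9 + 1/5*2/9 + 0*1/9 + 2/5*1/3 = 16/45
  d_1[S3] = 2/5*1/3 + 1/5*4/9 + 0*2/9 + 2/5*2/9 = 14/45
d_1 = (S0=2/15, S1=1/5, S2=16/45, S3=14/45)
  d_2[S0] = 2/15*1/9 + 1/5*2/9 + 16/45*1/9 + 14/45*1/9 = 2/15
  d_2[S1] = 2/15*1/9 + 1/5*1/9 + 16/45*5/9 + 14/45*1/3 = 137/405
  d_2[S2] = 2/15*4/9 + 1/5*2/9 + 16/45*1/9 + 14/45*1/3 = 20/81
  d_2[S3] = 2/15*1/3 + 1/5*4/9 + 16/45*2/9 + 14/45*2/9 = 38/135
d_2 = (S0=2/15, S1=137/405, S2=20/81, S3=38/135)
  d_3[S0] = 2/15*1/9 + 137/405*2/9 + 20/81*1/9 + 38/135*1/9 = 542/3645
  d_3[S1] = 2/15*1/9 + 137/405*1/9 + 20/81*5/9 + 38/135*1/3 = 1033/3645
  d_3[S2] = 2/15*4/9 + 137/405*2/9 + 20/81*1/9 + 38/135*1/3 = 932/3645
  d_3[S3] = 2/15*1/3 + 137/405*4/9 + 20/81*2/9 + 38/135*2/9 = 1138/3645
d_3 = (S0=542/3645, S1=1033/3645, S2=932/3645, S3=1138/3645)
  d_4[S0] = 542/3645*1/9 + 1033/3645*2/9 + 932/3645*1/9 + 1138/3645*1/9 = 4678/32805
  d_4[S1] = 542/3645*1/9 + 1033/3645*1/9 + 932/3645*5/9 + 1138/3645*1/3 = 9649/32805
  d_4[S2] = 542/3645*4/9 + 1033/3645*2/9 + 932/3645*1/9 + 1138/3645*1/3 = 572/2187
  d_4[S3] = 542/3645*1/3 + 1033/3645*4/9 + 932/3645*2/9 + 1138/3645*2/9 = 9898/32805
d_4 = (S0=4678/32805, S1=9649/32805, S2=572/2187, S3=9898/32805)

Answer: 4678/32805 9649/32805 572/2187 9898/32805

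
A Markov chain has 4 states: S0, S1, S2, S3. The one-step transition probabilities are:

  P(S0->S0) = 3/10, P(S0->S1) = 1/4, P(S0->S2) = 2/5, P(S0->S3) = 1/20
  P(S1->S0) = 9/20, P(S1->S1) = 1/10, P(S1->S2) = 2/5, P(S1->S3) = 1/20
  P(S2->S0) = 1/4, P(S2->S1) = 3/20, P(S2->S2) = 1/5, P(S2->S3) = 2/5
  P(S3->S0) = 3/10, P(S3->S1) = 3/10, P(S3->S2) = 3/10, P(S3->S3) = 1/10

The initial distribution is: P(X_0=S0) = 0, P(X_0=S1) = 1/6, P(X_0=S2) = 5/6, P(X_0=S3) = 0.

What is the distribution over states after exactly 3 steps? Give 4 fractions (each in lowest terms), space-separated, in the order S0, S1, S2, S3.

Propagating the distribution step by step (d_{t+1} = d_t * P):
d_0 = (S0=0, S1=1/6, S2=5/6, S3=0)
  d_1[S0] = 0*3/10 + 1/6*9/20 + 5/6*1/4 + 0*3/10 = 17/60
  d_1[S1] = 0*1/4 + 1/6*1/10 + 5/6*3/20 + 0*3/10 = 17/120
  d_1[S2] = 0*2/5 + 1/6*2/5 + 5/6*1/5 + 0*3/10 = 7/30
  d_1[S3] = 0*1/20 + 1/6*1/20 + 5/6*2/5 + 0*1/10 = 41/120
d_1 = (S0=17/60, S1=17/120, S2=7/30, S3=41/120)
  d_2[S0] = 17/60*3/10 + 17/120*9/20 + 7/30*1/4 + 41/120*3/10 = 743/2400
  d_2[S1] = 17/60*1/4 + 17/120*1/10 + 7/30*3/20 + 41/120*3/10 = 89/400
  d_2[S2] = 17/60*2/5 + 17/120*2/5 + 7/30*1/5 + 41/120*3/10 = 383/1200
  d_2[S3] = 17/60*1/20 + 17/120*1/20 + 7/30*2/5 + 41/120*1/10 = 119/800
d_2 = (S0=743/2400, S1=89/400, S2=383/1200, S3=119/800)
  d_3[S0] = 743/2400*3/10 + 89/400*9/20 + 383/1200*1/4 + 119/800*3/10 = 3809/12000
  d_3[S1] = 743/2400*1/4 + 89/400*1/10 + 383/1200*3/20 + 119/800*3/10 = 9223/48000
  d_3[S2] = 743/2400*2/5 + 89/400*2/5 + 383/1200*1/5 + 119/800*3/10 = 7711/24000
  d_3[S3] = 743/2400*1/20 + 89/400*1/20 + 383/1200*2/5 + 119/800*1/10 = 8119/48000
d_3 = (S0=3809/12000, S1=9223/48000, S2=7711/24000, S3=8119/48000)

Answer: 3809/12000 9223/48000 7711/24000 8119/48000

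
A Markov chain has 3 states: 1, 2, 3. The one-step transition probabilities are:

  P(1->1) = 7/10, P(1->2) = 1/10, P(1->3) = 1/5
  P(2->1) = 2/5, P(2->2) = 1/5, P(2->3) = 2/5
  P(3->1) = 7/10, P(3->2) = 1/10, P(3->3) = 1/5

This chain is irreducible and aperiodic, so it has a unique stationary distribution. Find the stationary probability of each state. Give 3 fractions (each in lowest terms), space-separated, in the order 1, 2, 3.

The stationary distribution satisfies pi = pi * P, i.e.:
  pi_1 = 7/10*pi_1 + 2/5*pi_2 + 7/10*pi_3
  pi_2 = 1/10*pi_1 + 1/5*pi_2 + 1/10*pi_3
  pi_3 = 1/5*pi_1 + 2/5*pi_2 + 1/5*pi_3
with normalization: pi_1 + pi_2 + pi_3 = 1.

Using the first 2 balance equations plus normalization, the linear system A*pi = b is:
  [-3/10, 2/5, 7/10] . pi = 0
  [1/10, -4/5, 1/10] . pi = 0
  [1, 1, 1] . pi = 1

Solving yields:
  pi_1 = 2/3
  pi_2 = 1/9
  pi_3 = 2/9

Verification (pi * P):
  2/3*7/10 + 1/9*2/5 + 2/9*7/10 = 2/3 = pi_1  (ok)
  2/3*1/10 + 1/9*1/5 + 2/9*1/10 = 1/9 = pi_2  (ok)
  2/3*1/5 + 1/9*2/5 + 2/9*1/5 = 2/9 = pi_3  (ok)

Answer: 2/3 1/9 2/9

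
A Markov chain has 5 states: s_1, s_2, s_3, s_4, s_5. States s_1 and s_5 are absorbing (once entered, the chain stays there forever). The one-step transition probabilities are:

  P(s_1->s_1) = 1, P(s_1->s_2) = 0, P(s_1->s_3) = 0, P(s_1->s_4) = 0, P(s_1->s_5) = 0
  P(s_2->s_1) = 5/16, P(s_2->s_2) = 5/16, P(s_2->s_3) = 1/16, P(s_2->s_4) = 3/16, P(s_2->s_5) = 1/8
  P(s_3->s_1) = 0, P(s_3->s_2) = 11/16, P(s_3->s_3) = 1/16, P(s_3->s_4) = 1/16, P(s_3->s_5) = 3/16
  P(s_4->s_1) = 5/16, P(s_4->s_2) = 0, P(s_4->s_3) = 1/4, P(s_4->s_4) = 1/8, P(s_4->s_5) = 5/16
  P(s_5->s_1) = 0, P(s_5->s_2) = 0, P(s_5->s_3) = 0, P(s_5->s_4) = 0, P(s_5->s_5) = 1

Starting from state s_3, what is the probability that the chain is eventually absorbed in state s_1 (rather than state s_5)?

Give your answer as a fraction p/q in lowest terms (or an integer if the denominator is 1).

Answer: 1/2

Derivation:
Let a_i = P(absorbed in s_1 | start in state i).
Boundary conditions: a_s_1 = 1, a_s_5 = 0.
For each transient state i, a_i = sum_j P(i->j) * a_j:
  a_s_2 = 5/16*a_s_1 + 5/16*a_s_2 + 1/16*a_s_3 + 3/16*a_s_4 + 1/8*a_s_5
  a_s_3 = 0*a_s_1 + 11/16*a_s_2 + 1/16*a_s_3 + 1/16*a_s_4 + 3/16*a_s_5
  a_s_4 = 5/16*a_s_1 + 0*a_s_2 + 1/4*a_s_3 + 1/8*a_s_4 + 5/16*a_s_5

Substituting a_s_1 = 1 and a_s_5 = 0, rearrange to (I - Q) a = r where r[i] = P(i -> s_1):
  [11/16, -1/16, -3/16] . (a_s_2, a_s_3, a_s_4) = 5/16
  [-11/16, 15/16, -1/16] . (a_s_2, a_s_3, a_s_4) = 0
  [0, -1/4, 7/8] . (a_s_2, a_s_3, a_s_4) = 5/16

Solving yields:
  a_s_2 = 7/11
  a_s_3 = 1/2
  a_s_4 = 1/2

Starting state is s_3, so the absorption probability is a_s_3 = 1/2.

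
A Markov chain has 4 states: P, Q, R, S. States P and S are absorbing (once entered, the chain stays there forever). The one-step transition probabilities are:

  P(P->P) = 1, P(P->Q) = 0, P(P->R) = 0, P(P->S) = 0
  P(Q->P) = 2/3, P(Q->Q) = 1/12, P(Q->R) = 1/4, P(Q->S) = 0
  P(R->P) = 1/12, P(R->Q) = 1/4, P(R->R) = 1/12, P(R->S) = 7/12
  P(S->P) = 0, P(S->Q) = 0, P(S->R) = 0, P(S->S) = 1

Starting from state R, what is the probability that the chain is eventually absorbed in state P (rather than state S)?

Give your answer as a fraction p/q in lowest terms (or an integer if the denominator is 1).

Answer: 5/16

Derivation:
Let a_i = P(absorbed in P | start in state i).
Boundary conditions: a_P = 1, a_S = 0.
For each transient state i, a_i = sum_j P(i->j) * a_j:
  a_Q = 2/3*a_P + 1/12*a_Q + 1/4*a_R + 0*a_S
  a_R = 1/12*a_P + 1/4*a_Q + 1/12*a_R + 7/12*a_S

Substituting a_P = 1 and a_S = 0, rearrange to (I - Q) a = r where r[i] = P(i -> P):
  [11/12, -1/4] . (a_Q, a_R) = 2/3
  [-1/4, 11/12] . (a_Q, a_R) = 1/12

Solving yields:
  a_Q = 13/16
  a_R = 5/16

Starting state is R, so the absorption probability is a_R = 5/16.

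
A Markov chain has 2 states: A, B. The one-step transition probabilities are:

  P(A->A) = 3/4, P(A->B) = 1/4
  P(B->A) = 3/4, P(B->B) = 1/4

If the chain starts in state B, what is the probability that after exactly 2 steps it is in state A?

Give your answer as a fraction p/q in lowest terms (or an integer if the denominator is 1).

Computing P^2 by repeated multiplication:
P^1 =
  A: [3/4, 1/4]
  B: [3/4, 1/4]
P^2 =
  A: [3/4, 1/4]
  B: [3/4, 1/4]

(P^2)[B -> A] = 3/4

Answer: 3/4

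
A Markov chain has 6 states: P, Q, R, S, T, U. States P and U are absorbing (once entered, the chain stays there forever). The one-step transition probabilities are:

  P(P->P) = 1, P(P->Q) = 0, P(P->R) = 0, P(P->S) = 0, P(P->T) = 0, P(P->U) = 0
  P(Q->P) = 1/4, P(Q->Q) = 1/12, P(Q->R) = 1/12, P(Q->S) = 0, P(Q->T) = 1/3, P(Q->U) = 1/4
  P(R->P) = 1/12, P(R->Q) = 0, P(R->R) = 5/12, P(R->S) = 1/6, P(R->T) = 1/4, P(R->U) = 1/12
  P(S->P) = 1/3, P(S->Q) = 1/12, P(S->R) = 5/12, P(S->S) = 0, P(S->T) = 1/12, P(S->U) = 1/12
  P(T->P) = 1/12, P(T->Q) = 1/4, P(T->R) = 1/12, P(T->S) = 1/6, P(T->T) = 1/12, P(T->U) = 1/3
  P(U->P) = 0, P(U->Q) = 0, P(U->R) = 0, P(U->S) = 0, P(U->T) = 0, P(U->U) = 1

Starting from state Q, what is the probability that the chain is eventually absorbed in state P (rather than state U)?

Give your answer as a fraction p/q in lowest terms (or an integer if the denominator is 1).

Let a_i = P(absorbed in P | start in state i).
Boundary conditions: a_P = 1, a_U = 0.
For each transient state i, a_i = sum_j P(i->j) * a_j:
  a_Q = 1/4*a_P + 1/12*a_Q + 1/12*a_R + 0*a_S + 1/3*a_T + 1/4*a_U
  a_R = 1/12*a_P + 0*a_Q + 5/12*a_R + 1/6*a_S + 1/4*a_T + 1/12*a_U
  a_S = 1/3*a_P + 1/12*a_Q + 5/12*a_R + 0*a_S + 1/12*a_T + 1/12*a_U
  a_T = 1/12*a_P + 1/4*a_Q + 1/12*a_R + 1/6*a_S + 1/12*a_T + 1/3*a_U

Substituting a_P = 1 and a_U = 0, rearrange to (I - Q) a = r where r[i] = P(i -> P):
  [11/12, -1/12, 0, -1/3] . (a_Q, a_R, a_S, a_T) = 1/4
  [0, 7/12, -1/6, -1/4] . (a_Q, a_R, a_S, a_T) = 1/12
  [-1/12, -5/12, 1, -1/12] . (a_Q, a_R, a_S, a_T) = 1/3
  [-1/4, -1/12, -1/6, 11/12] . (a_Q, a_R, a_S, a_T) = 1/12

Solving yields:
  a_Q = 1558/3479
  a_R = 23/49
  a_S = 593/994
  a_T = 181/497

Starting state is Q, so the absorption probability is a_Q = 1558/3479.

Answer: 1558/3479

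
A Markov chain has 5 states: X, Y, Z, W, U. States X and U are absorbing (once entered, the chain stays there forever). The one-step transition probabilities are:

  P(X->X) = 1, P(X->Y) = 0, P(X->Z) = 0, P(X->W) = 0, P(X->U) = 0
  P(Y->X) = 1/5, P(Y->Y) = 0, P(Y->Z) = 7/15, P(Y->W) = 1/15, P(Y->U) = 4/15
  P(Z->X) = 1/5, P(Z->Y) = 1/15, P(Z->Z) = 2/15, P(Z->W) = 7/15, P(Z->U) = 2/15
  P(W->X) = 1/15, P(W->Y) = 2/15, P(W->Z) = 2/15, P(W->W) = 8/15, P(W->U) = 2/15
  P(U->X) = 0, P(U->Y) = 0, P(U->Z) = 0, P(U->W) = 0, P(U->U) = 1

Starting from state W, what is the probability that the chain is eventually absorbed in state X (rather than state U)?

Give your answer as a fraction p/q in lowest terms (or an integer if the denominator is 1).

Answer: 101/245

Derivation:
Let a_i = P(absorbed in X | start in state i).
Boundary conditions: a_X = 1, a_U = 0.
For each transient state i, a_i = sum_j P(i->j) * a_j:
  a_Y = 1/5*a_X + 0*a_Y + 7/15*a_Z + 1/15*a_W + 4/15*a_U
  a_Z = 1/5*a_X + 1/15*a_Y + 2/15*a_Z + 7/15*a_W + 2/15*a_U
  a_W = 1/15*a_X + 2/15*a_Y + 2/15*a_Z + 8/15*a_W + 2/15*a_U

Substituting a_X = 1 and a_U = 0, rearrange to (I - Q) a = r where r[i] = P(i -> X):
  [1, -7/15, -1/15] . (a_Y, a_Z, a_W) = 1/5
  [-1/15, 13/15, -7/15] . (a_Y, a_Z, a_W) = 1/5
  [-2/15, -2/15, 7/15] . (a_Y, a_Z, a_W) = 1/15

Solving yields:
  a_Y = 223/490
  a_Z = 239/490
  a_W = 101/245

Starting state is W, so the absorption probability is a_W = 101/245.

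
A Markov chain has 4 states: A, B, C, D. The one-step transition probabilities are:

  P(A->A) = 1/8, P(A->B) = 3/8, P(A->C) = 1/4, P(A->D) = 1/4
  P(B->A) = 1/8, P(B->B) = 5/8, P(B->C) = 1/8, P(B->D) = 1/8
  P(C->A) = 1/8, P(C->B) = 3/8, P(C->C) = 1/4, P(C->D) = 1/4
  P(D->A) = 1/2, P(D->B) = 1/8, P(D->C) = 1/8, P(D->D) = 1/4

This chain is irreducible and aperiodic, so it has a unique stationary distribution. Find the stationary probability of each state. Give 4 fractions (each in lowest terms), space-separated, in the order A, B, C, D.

The stationary distribution satisfies pi = pi * P, i.e.:
  pi_A = 1/8*pi_A + 1/8*pi_B + 1/8*pi_C + 1/2*pi_D
  pi_B = 3/8*pi_A + 5/8*pi_B + 3/8*pi_C + 1/8*pi_D
  pi_C = 1/4*pi_A + 1/8*pi_B + 1/4*pi_C + 1/8*pi_D
  pi_D = 1/4*pi_A + 1/8*pi_B + 1/4*pi_C + 1/4*pi_D
with normalization: pi_A + pi_B + pi_C + pi_D = 1.

Using the first 3 balance equations plus normalization, the linear system A*pi = b is:
  [-7/8, 1/8, 1/8, 1/2] . pi = 0
  [3/8, -3/8, 3/8, 1/8] . pi = 0
  [1/4, 1/8, -3/4, 1/8] . pi = 0
  [1, 1, 1, 1] . pi = 1

Solving yields:
  pi_A = 73/368
  pi_B = 10/23
  pi_C = 63/368
  pi_D = 9/46

Verification (pi * P):
  73/368*1/8 + 10/23*1/8 + 63/368*1/8 + 9/46*1/2 = 73/368 = pi_A  (ok)
  73/368*3/8 + 10/23*5/8 + 63/368*3/8 + 9/46*1/8 = 10/23 = pi_B  (ok)
  73/368*1/4 + 10/23*1/8 + 63/368*1/4 + 9/46*1/8 = 63/368 = pi_C  (ok)
  73/368*1/4 + 10/23*1/8 + 63/368*1/4 + 9/46*1/4 = 9/46 = pi_D  (ok)

Answer: 73/368 10/23 63/368 9/46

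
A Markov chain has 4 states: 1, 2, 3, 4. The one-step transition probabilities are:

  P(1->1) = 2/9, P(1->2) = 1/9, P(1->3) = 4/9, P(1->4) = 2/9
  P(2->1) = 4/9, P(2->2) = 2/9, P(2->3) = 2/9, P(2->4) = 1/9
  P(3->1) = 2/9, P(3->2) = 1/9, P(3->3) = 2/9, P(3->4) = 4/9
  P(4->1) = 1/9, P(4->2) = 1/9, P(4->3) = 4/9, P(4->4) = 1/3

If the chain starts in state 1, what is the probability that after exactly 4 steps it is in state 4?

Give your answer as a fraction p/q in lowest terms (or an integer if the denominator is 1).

Computing P^4 by repeated multiplication:
P^1 =
  1: [2/9, 1/9, 4/9, 2/9]
  2: [4/9, 2/9, 2/9, 1/9]
  3: [2/9, 1/9, 2/9, 4/9]
  4: [1/9, 1/9, 4/9, 1/3]
P^2 =
  1: [2/9, 10/81, 26/81, 1/3]
  2: [7/27, 11/81, 28/81, 7/27]
  3: [16/81, 10/81, 10/27, 25/81]
  4: [17/81, 10/81, 26/81, 28/81]
P^3 =
  1: [155/729, 91/729, 28/81, 77/243]
  2: [163/729, 92/729, 82/243, 76/243]
  3: [157/729, 91/729, 244/729, 79/243]
  4: [154/729, 91/729, 28/81, 232/729]
P^4 =
  1: [1409/6561, 820/6561, 2230/6561, 2102/6561]
  2: [1414/6561, 821/6561, 2240/6561, 2086/6561]
  3: [1403/6561, 820/6561, 2246/6561, 2092/6561]
  4: [1408/6561, 820/6561, 2230/6561, 701/2187]

(P^4)[1 -> 4] = 2102/6561

Answer: 2102/6561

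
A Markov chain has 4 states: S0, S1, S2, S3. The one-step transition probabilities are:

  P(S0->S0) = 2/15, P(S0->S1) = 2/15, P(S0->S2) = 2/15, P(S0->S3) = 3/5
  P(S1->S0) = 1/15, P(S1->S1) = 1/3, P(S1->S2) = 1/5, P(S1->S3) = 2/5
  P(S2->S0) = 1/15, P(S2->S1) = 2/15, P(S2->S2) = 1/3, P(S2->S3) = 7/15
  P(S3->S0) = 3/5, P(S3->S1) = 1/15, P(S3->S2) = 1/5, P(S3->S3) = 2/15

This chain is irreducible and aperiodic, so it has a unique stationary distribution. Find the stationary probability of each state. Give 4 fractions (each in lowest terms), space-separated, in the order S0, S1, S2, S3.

The stationary distribution satisfies pi = pi * P, i.e.:
  pi_S0 = 2/15*pi_S0 + 1/15*pi_S1 + 1/15*pi_S2 + 3/5*pi_S3
  pi_S1 = 2/15*pi_S0 + 1/3*pi_S1 + 2/15*pi_S2 + 1/15*pi_S3
  pi_S2 = 2/15*pi_S0 + 1/5*pi_S1 + 1/3*pi_S2 + 1/5*pi_S3
  pi_S3 = 3/5*pi_S0 + 2/5*pi_S1 + 7/15*pi_S2 + 2/15*pi_S3
with normalization: pi_S0 + pi_S1 + pi_S2 + pi_S3 = 1.

Using the first 3 balance equations plus normalization, the linear system A*pi = b is:
  [-13/15, 1/15, 1/15, 3/5] . pi = 0
  [2/15, -2/3, 2/15, 1/15] . pi = 0
  [2/15, 1/5, -2/3, 1/5] . pi = 0
  [1, 1, 1, 1] . pi = 1

Solving yields:
  pi_S0 = 895/3154
  pi_S1 = 214/1577
  pi_S2 = 659/3154
  pi_S3 = 586/1577

Verification (pi * P):
  895/3154*2/15 + 214/1577*1/15 + 659/3154*1/15 + 586/1577*3/5 = 895/3154 = pi_S0  (ok)
  895/3154*2/15 + 214/1577*1/3 + 659/3154*2/15 + 586/1577*1/15 = 214/1577 = pi_S1  (ok)
  895/3154*2/15 + 214/1577*1/5 + 659/3154*1/3 + 586/1577*1/5 = 659/3154 = pi_S2  (ok)
  895/3154*3/5 + 214/1577*2/5 + 659/3154*7/15 + 586/1577*2/15 = 586/1577 = pi_S3  (ok)

Answer: 895/3154 214/1577 659/3154 586/1577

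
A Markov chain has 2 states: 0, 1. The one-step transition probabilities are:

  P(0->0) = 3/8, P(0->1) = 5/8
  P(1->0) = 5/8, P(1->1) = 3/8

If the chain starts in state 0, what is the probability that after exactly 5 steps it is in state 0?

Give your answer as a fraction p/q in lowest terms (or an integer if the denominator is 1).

Answer: 1023/2048

Derivation:
Computing P^5 by repeated multiplication:
P^1 =
  0: [3/8, 5/8]
  1: [5/8, 3/8]
P^2 =
  0: [17/32, 15/32]
  1: [15/32, 17/32]
P^3 =
  0: [63/128, 65/128]
  1: [65/128, 63/128]
P^4 =
  0: [257/512, 255/512]
  1: [255/512, 257/512]
P^5 =
  0: [1023/2048, 1025/2048]
  1: [1025/2048, 1023/2048]

(P^5)[0 -> 0] = 1023/2048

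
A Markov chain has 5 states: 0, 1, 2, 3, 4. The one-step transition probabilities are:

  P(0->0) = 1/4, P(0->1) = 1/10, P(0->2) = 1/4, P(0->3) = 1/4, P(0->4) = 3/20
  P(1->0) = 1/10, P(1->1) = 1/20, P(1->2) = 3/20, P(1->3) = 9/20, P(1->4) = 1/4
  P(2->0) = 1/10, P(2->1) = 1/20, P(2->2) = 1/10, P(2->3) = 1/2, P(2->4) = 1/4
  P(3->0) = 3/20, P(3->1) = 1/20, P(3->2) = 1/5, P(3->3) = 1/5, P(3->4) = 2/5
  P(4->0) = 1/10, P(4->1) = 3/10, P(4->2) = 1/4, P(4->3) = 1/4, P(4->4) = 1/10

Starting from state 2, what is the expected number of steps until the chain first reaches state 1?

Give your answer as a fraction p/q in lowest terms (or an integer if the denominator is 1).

Let h_i = expected steps to first reach 1 from state i.
Boundary: h_1 = 0.
First-step equations for the other states:
  h_0 = 1 + 1/4*h_0 + 1/10*h_1 + 1/4*h_2 + 1/4*h_3 + 3/20*h_4
  h_2 = 1 + 1/10*h_0 + 1/20*h_1 + 1/10*h_2 + 1/2*h_3 + 1/4*h_4
  h_3 = 1 + 3/20*h_0 + 1/20*h_1 + 1/5*h_2 + 1/5*h_3 + 2/5*h_4
  h_4 = 1 + 1/10*h_0 + 3/10*h_1 + 1/4*h_2 + 1/4*h_3 + 1/10*h_4

Substituting h_1 = 0 and rearranging gives the linear system (I - Q) h = 1:
  [3/4, -1/4, -1/4, -3/20] . (h_0, h_2, h_3, h_4) = 1
  [-1/10, 9/10, -1/2, -1/4] . (h_0, h_2, h_3, h_4) = 1
  [-3/20, -1/5, 4/5, -2/5] . (h_0, h_2, h_3, h_4) = 1
  [-1/10, -1/4, -1/4, 9/10] . (h_0, h_2, h_3, h_4) = 1

Solving yields:
  h_0 = 4270/519
  h_2 = 26315/3114
  h_3 = 25645/3114
  h_4 = 10370/1557

Starting state is 2, so the expected hitting time is h_2 = 26315/3114.

Answer: 26315/3114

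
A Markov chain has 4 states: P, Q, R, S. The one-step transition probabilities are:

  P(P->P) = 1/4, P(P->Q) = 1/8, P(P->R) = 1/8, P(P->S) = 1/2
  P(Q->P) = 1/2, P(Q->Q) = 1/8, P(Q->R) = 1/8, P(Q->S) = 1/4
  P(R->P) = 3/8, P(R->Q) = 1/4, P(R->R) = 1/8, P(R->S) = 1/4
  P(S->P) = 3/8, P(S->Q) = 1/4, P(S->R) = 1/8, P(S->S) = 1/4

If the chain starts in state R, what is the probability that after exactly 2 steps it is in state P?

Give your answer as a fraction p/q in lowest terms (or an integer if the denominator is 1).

Answer: 23/64

Derivation:
Computing P^2 by repeated multiplication:
P^1 =
  P: [1/4, 1/8, 1/8, 1/2]
  Q: [1/2, 1/8, 1/8, 1/4]
  R: [3/8, 1/4, 1/8, 1/4]
  S: [3/8, 1/4, 1/8, 1/4]
P^2 =
  P: [23/64, 13/64, 1/8, 5/16]
  Q: [21/64, 11/64, 1/8, 3/8]
  R: [23/64, 11/64, 1/8, 11/32]
  S: [23/64, 11/64, 1/8, 11/32]

(P^2)[R -> P] = 23/64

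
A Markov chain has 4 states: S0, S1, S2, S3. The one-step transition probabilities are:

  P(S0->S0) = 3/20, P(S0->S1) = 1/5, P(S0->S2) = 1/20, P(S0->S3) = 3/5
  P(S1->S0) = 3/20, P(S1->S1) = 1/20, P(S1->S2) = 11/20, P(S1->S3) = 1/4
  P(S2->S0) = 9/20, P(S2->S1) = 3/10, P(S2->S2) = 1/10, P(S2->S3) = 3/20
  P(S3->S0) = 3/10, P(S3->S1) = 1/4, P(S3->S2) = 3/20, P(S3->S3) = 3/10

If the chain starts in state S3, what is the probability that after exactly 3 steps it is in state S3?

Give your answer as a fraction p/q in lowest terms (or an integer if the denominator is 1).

Answer: 661/2000

Derivation:
Computing P^3 by repeated multiplication:
P^1 =
  S0: [3/20, 1/5, 1/20, 3/5]
  S1: [3/20, 1/20, 11/20, 1/4]
  S2: [9/20, 3/10, 1/10, 3/20]
  S3: [3/10, 1/4, 3/20, 3/10]
P^2 =
  S0: [51/200, 41/200, 17/80, 131/400]
  S1: [141/400, 13/50, 51/400, 13/50]
  S2: [81/400, 69/400, 11/50, 81/200]
  S3: [6/25, 77/400, 17/80, 71/200]
P^3 =
  S0: [2103/8000, 331/1600, 1567/8000, 107/320]
  S1: [909/4000, 747/4000, 1699/8000, 2989/8000]
  S2: [1107/4000, 1731/8000, 751/4000, 2553/8000]
  S3: [267/1000, 1681/8000, 1539/8000, 661/2000]

(P^3)[S3 -> S3] = 661/2000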